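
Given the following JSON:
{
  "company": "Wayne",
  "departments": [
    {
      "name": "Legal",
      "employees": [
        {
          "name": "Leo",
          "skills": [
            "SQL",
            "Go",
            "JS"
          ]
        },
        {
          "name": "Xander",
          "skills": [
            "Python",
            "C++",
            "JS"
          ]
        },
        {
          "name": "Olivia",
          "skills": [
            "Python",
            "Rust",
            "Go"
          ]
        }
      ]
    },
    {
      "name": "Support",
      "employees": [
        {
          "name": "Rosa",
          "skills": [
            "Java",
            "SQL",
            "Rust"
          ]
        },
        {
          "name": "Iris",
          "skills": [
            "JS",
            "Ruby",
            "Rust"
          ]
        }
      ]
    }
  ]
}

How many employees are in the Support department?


Path: departments[1].employees
Count: 2

ANSWER: 2


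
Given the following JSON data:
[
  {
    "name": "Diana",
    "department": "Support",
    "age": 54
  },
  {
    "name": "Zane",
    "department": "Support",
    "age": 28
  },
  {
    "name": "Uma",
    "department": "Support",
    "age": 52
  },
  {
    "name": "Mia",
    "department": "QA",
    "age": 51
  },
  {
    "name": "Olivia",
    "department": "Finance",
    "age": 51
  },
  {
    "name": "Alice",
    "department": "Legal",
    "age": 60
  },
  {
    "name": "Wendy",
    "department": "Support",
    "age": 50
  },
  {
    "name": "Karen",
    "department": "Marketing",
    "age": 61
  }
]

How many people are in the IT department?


Scanning records for department = IT
  No matches found
Count: 0

ANSWER: 0


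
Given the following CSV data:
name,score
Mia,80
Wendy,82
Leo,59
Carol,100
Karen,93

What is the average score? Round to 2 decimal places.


Scores: 80, 82, 59, 100, 93
Sum = 414
Count = 5
Average = 414 / 5 = 82.80

ANSWER: 82.80


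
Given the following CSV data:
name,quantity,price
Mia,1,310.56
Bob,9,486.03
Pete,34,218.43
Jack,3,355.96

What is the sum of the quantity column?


Values in 'quantity' column:
  Row 1: 1
  Row 2: 9
  Row 3: 34
  Row 4: 3
Sum = 1 + 9 + 34 + 3 = 47

ANSWER: 47


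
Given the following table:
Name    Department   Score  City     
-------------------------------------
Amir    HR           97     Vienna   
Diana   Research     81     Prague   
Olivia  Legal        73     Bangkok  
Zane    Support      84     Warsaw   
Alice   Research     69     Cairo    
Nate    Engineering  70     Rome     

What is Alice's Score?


Row 5: Alice
Score = 69

ANSWER: 69


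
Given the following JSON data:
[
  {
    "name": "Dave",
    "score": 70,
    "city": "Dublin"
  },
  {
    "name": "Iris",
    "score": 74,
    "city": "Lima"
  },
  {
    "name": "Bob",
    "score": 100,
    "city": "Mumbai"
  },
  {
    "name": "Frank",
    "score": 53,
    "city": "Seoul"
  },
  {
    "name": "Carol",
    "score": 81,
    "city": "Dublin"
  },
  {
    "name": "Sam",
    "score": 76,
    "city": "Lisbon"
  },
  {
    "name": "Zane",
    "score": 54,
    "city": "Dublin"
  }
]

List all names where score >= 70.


Filtering records where score >= 70:
  Dave (score=70) -> YES
  Iris (score=74) -> YES
  Bob (score=100) -> YES
  Frank (score=53) -> no
  Carol (score=81) -> YES
  Sam (score=76) -> YES
  Zane (score=54) -> no


ANSWER: Dave, Iris, Bob, Carol, Sam


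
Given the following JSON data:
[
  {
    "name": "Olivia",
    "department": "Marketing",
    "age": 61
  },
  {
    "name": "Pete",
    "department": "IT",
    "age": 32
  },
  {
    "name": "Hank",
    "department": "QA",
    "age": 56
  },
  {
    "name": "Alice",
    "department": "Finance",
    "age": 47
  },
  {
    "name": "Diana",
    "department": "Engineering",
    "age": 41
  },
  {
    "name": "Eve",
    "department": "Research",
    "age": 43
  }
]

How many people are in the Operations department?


Scanning records for department = Operations
  No matches found
Count: 0

ANSWER: 0


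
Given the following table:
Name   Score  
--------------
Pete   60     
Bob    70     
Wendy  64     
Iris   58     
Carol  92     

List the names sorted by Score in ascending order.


Sorting by Score (ascending):
  Iris: 58
  Pete: 60
  Wendy: 64
  Bob: 70
  Carol: 92


ANSWER: Iris, Pete, Wendy, Bob, Carol


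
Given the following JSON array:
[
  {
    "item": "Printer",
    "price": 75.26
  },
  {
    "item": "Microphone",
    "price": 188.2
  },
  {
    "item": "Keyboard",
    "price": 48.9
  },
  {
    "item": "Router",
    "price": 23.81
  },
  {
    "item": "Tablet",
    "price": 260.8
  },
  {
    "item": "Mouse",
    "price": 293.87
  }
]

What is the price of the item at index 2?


Array index 2 -> Keyboard
price = 48.9

ANSWER: 48.9


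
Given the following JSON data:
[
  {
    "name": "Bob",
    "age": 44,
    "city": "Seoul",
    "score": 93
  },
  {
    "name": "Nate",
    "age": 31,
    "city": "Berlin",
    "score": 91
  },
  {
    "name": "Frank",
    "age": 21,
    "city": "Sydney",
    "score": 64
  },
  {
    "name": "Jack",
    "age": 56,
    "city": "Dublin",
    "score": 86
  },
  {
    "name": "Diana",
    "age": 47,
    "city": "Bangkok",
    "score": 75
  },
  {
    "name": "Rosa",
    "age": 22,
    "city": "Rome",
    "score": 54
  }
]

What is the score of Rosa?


Looking up record where name = Rosa
Record index: 5
Field 'score' = 54

ANSWER: 54


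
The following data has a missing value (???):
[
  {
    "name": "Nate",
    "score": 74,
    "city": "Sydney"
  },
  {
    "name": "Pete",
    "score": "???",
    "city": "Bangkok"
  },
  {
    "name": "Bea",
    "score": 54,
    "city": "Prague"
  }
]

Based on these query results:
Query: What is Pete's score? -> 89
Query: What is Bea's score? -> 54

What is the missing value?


The missing value is Pete's score
From query: Pete's score = 89

ANSWER: 89


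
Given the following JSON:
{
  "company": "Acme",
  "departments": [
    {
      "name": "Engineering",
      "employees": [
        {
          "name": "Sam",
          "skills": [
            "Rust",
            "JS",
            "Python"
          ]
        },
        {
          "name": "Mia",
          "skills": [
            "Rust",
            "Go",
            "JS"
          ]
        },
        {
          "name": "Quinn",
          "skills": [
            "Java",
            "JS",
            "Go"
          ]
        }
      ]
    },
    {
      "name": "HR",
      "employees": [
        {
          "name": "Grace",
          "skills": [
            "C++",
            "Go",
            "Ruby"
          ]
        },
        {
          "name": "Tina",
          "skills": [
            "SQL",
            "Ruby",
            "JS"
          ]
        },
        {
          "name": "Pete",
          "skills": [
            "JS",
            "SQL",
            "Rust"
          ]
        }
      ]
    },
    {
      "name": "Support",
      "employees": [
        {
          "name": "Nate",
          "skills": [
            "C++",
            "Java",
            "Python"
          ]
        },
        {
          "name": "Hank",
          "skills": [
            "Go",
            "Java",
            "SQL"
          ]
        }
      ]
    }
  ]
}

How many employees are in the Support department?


Path: departments[2].employees
Count: 2

ANSWER: 2


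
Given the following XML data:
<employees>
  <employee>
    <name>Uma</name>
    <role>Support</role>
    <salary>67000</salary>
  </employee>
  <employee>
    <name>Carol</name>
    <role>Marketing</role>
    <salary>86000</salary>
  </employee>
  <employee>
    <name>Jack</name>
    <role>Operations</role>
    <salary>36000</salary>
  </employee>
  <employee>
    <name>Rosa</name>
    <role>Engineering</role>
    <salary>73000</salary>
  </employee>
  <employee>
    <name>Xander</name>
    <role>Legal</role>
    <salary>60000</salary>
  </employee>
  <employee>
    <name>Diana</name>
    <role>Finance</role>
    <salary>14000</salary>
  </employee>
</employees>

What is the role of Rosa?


Searching for <employee> with <name>Rosa</name>
Found at position 4
<role>Engineering</role>

ANSWER: Engineering


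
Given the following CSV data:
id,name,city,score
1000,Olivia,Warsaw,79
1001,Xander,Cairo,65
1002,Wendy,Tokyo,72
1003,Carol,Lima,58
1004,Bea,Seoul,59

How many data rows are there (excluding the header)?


Counting rows (excluding header):
Header: id,name,city,score
Data rows: 5

ANSWER: 5


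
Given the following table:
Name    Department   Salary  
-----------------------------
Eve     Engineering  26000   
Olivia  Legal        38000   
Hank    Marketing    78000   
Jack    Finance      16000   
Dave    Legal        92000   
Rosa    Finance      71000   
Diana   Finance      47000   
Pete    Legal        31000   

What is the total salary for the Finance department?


Finance department members:
  Jack: 16000
  Rosa: 71000
  Diana: 47000
Total = 16000 + 71000 + 47000 = 134000

ANSWER: 134000


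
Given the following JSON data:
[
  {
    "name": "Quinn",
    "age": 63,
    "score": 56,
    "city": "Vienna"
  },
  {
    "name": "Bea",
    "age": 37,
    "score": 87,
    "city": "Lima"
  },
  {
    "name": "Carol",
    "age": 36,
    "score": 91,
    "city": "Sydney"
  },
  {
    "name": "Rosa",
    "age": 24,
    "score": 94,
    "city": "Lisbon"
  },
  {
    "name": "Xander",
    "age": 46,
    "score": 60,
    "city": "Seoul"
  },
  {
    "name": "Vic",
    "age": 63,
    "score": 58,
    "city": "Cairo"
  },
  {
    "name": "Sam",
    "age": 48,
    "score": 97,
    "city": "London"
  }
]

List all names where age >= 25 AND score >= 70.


Checking both conditions:
  Quinn (age=63, score=56) -> no
  Bea (age=37, score=87) -> YES
  Carol (age=36, score=91) -> YES
  Rosa (age=24, score=94) -> no
  Xander (age=46, score=60) -> no
  Vic (age=63, score=58) -> no
  Sam (age=48, score=97) -> YES


ANSWER: Bea, Carol, Sam


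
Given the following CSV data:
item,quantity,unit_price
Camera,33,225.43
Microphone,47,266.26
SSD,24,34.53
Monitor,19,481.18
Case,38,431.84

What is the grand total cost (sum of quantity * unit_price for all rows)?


Computing row totals:
  Camera: 33 * 225.43 = 7439.19
  Microphone: 47 * 266.26 = 12514.22
  SSD: 24 * 34.53 = 828.72
  Monitor: 19 * 481.18 = 9142.42
  Case: 38 * 431.84 = 16409.92
Grand total = 7439.19 + 12514.22 + 828.72 + 9142.42 + 16409.92 = 46334.47

ANSWER: 46334.47


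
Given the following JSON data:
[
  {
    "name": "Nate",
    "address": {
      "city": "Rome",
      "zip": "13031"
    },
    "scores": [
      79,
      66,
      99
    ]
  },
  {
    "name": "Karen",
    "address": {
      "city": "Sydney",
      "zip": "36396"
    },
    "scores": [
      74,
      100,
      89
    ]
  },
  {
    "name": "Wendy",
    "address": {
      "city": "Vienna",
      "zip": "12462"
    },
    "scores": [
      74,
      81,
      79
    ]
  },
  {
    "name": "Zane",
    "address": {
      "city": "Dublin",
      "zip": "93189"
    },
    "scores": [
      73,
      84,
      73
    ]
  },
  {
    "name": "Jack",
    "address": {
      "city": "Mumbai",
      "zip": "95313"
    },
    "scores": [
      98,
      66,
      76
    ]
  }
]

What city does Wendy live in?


Path: records[2].address.city
Value: Vienna

ANSWER: Vienna


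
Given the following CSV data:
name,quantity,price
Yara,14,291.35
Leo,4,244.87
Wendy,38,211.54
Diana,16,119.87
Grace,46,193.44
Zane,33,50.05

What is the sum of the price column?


Values in 'price' column:
  Row 1: 291.35
  Row 2: 244.87
  Row 3: 211.54
  Row 4: 119.87
  Row 5: 193.44
  Row 6: 50.05
Sum = 291.35 + 244.87 + 211.54 + 119.87 + 193.44 + 50.05 = 1111.12

ANSWER: 1111.12


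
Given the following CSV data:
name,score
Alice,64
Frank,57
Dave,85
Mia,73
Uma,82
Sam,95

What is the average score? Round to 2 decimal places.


Scores: 64, 57, 85, 73, 82, 95
Sum = 456
Count = 6
Average = 456 / 6 = 76.00

ANSWER: 76.00


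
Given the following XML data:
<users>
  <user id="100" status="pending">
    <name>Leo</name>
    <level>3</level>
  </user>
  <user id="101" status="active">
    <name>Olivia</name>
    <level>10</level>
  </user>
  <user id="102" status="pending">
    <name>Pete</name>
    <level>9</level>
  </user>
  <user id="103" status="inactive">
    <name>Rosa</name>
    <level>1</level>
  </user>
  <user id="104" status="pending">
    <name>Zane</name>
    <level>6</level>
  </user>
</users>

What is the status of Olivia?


Finding user with name = Olivia
user id="101" status="active"

ANSWER: active


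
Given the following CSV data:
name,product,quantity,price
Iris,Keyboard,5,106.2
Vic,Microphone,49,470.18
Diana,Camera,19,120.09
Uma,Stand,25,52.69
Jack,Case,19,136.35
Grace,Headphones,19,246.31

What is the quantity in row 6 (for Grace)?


Row 6: Grace
Column 'quantity' = 19

ANSWER: 19


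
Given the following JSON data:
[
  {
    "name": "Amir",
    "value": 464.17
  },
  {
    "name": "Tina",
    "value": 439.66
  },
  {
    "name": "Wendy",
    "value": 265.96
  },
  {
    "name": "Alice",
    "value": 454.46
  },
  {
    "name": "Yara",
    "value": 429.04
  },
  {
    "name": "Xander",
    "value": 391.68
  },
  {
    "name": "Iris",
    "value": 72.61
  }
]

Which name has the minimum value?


Comparing values:
  Amir: 464.17
  Tina: 439.66
  Wendy: 265.96
  Alice: 454.46
  Yara: 429.04
  Xander: 391.68
  Iris: 72.61
Minimum: Iris (72.61)

ANSWER: Iris


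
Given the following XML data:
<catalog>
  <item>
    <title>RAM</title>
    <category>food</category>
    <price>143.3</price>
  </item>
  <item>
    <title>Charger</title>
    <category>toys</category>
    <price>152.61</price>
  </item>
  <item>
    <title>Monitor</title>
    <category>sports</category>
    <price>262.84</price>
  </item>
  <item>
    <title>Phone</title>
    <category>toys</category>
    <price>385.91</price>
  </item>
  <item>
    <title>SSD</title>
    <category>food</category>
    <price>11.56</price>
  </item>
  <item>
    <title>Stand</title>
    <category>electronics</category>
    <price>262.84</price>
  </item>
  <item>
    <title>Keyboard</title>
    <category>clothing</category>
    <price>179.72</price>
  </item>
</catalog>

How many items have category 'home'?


Scanning <item> elements for <category>home</category>:
Count: 0

ANSWER: 0


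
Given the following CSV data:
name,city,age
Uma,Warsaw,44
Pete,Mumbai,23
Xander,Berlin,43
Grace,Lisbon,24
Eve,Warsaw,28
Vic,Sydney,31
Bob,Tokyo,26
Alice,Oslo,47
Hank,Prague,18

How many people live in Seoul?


Scanning city column for 'Seoul':
Total matches: 0

ANSWER: 0


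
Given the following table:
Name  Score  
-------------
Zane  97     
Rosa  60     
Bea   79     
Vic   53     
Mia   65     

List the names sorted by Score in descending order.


Sorting by Score (descending):
  Zane: 97
  Bea: 79
  Mia: 65
  Rosa: 60
  Vic: 53


ANSWER: Zane, Bea, Mia, Rosa, Vic


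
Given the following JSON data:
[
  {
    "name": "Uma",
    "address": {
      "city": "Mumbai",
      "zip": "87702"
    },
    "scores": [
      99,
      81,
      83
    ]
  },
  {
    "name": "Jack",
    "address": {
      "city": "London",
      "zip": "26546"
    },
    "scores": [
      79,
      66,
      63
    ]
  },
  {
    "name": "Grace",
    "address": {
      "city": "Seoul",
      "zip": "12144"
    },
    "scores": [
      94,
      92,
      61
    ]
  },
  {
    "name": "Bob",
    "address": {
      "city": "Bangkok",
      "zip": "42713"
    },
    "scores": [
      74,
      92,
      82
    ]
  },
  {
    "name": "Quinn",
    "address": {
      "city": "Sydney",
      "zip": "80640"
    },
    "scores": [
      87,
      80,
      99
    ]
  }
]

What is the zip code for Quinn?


Path: records[4].address.zip
Value: 80640

ANSWER: 80640


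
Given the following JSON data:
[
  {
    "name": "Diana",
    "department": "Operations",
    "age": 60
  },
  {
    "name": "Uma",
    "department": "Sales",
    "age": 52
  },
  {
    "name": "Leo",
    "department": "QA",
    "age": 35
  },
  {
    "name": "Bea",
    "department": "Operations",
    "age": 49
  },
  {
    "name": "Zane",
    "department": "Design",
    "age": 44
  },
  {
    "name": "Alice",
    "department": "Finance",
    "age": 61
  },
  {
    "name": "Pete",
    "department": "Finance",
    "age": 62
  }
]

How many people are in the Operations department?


Scanning records for department = Operations
  Record 0: Diana
  Record 3: Bea
Count: 2

ANSWER: 2


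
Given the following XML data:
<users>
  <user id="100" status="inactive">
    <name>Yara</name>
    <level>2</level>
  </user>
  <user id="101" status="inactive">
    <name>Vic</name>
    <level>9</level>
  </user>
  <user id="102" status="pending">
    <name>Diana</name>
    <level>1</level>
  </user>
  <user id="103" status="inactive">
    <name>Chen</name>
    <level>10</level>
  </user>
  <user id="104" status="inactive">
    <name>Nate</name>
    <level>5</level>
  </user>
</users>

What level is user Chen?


Finding user: Chen
<level>10</level>

ANSWER: 10


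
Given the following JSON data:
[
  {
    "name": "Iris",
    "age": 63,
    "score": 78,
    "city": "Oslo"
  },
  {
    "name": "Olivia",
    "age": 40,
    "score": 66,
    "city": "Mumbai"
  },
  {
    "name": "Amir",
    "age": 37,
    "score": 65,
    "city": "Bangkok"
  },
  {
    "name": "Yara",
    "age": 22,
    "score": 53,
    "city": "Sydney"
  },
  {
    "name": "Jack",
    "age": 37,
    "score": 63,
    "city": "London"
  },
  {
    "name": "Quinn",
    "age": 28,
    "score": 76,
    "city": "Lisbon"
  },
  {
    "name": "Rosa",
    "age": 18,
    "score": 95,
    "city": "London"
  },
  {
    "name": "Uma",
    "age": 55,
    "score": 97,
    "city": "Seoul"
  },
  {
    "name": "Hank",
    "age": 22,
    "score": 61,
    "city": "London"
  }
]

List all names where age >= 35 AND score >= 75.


Checking both conditions:
  Iris (age=63, score=78) -> YES
  Olivia (age=40, score=66) -> no
  Amir (age=37, score=65) -> no
  Yara (age=22, score=53) -> no
  Jack (age=37, score=63) -> no
  Quinn (age=28, score=76) -> no
  Rosa (age=18, score=95) -> no
  Uma (age=55, score=97) -> YES
  Hank (age=22, score=61) -> no


ANSWER: Iris, Uma


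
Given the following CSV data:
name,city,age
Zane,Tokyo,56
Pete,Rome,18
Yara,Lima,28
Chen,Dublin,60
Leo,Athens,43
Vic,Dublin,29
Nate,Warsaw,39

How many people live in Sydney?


Scanning city column for 'Sydney':
Total matches: 0

ANSWER: 0


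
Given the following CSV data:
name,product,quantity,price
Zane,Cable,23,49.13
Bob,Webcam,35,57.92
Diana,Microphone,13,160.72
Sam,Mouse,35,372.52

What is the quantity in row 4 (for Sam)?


Row 4: Sam
Column 'quantity' = 35

ANSWER: 35


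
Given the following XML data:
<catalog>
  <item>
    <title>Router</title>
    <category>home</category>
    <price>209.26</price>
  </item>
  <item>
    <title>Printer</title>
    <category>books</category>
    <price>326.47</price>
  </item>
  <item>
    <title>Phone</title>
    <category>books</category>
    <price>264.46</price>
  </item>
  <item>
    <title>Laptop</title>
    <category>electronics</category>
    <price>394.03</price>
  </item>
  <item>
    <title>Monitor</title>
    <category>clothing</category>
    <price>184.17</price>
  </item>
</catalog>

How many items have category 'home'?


Scanning <item> elements for <category>home</category>:
  Item 1: Router -> MATCH
Count: 1

ANSWER: 1


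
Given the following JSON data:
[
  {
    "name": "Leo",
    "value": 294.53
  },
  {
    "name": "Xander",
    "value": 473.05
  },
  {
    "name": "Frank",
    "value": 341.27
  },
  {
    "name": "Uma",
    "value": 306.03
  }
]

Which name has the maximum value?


Comparing values:
  Leo: 294.53
  Xander: 473.05
  Frank: 341.27
  Uma: 306.03
Maximum: Xander (473.05)

ANSWER: Xander


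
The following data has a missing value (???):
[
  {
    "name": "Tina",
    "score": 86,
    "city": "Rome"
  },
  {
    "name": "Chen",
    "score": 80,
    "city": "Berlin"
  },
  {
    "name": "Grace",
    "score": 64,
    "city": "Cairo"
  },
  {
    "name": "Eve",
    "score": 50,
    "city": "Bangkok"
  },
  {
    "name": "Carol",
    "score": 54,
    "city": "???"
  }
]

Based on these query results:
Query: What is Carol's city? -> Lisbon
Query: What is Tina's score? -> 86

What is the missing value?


The missing value is Carol's city
From query: Carol's city = Lisbon

ANSWER: Lisbon


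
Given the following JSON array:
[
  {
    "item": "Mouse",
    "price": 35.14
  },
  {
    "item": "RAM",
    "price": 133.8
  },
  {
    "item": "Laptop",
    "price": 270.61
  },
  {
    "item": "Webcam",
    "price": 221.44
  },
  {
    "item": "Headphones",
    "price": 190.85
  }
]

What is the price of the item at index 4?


Array index 4 -> Headphones
price = 190.85

ANSWER: 190.85


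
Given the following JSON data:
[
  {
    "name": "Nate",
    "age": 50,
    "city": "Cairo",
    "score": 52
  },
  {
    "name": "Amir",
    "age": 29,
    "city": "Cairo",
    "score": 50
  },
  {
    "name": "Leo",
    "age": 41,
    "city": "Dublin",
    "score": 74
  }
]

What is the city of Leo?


Looking up record where name = Leo
Record index: 2
Field 'city' = Dublin

ANSWER: Dublin


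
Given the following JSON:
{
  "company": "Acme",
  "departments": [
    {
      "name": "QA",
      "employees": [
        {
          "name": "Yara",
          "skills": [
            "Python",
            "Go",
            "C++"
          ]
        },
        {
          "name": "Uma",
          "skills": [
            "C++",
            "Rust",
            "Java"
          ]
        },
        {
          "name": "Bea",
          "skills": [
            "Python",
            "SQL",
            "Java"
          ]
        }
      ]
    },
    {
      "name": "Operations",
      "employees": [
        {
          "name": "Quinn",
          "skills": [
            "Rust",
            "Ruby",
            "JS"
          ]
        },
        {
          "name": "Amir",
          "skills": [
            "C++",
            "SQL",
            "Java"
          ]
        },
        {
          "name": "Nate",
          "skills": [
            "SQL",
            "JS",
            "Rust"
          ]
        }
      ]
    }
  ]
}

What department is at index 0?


Path: departments[0].name
Value: QA

ANSWER: QA


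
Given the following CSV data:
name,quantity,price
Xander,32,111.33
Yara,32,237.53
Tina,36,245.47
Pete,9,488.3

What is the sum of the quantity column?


Values in 'quantity' column:
  Row 1: 32
  Row 2: 32
  Row 3: 36
  Row 4: 9
Sum = 32 + 32 + 36 + 9 = 109

ANSWER: 109


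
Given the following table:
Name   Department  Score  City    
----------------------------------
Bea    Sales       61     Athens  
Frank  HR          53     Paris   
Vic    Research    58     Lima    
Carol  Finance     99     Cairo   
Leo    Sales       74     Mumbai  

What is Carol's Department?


Row 4: Carol
Department = Finance

ANSWER: Finance


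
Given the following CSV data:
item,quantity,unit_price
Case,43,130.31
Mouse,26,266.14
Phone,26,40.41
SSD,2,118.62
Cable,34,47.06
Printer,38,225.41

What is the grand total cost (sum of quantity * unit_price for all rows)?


Computing row totals:
  Case: 43 * 130.31 = 5603.33
  Mouse: 26 * 266.14 = 6919.64
  Phone: 26 * 40.41 = 1050.66
  SSD: 2 * 118.62 = 237.24
  Cable: 34 * 47.06 = 1600.04
  Printer: 38 * 225.41 = 8565.58
Grand total = 5603.33 + 6919.64 + 1050.66 + 237.24 + 1600.04 + 8565.58 = 23976.49

ANSWER: 23976.49


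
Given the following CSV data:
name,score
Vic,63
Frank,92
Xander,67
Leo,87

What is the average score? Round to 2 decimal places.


Scores: 63, 92, 67, 87
Sum = 309
Count = 4
Average = 309 / 4 = 77.25

ANSWER: 77.25


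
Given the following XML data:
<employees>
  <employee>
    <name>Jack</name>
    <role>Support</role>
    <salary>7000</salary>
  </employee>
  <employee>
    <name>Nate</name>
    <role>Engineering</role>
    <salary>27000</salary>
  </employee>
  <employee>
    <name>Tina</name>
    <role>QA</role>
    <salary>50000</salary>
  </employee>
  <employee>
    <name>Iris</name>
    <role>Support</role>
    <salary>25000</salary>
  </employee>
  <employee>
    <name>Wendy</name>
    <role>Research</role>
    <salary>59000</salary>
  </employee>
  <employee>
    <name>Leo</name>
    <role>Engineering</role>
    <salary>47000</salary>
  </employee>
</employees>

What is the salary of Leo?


Searching for <employee> with <name>Leo</name>
Found at position 6
<salary>47000</salary>

ANSWER: 47000


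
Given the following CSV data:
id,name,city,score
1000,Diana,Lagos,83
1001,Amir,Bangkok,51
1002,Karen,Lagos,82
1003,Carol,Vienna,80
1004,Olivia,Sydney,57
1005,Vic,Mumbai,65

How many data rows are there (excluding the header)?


Counting rows (excluding header):
Header: id,name,city,score
Data rows: 6

ANSWER: 6


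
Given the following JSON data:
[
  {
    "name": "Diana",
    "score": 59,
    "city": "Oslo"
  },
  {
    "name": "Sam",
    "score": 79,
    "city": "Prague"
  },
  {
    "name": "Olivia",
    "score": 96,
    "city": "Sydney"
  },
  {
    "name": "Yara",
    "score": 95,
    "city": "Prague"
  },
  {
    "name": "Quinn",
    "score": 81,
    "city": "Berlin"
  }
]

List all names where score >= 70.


Filtering records where score >= 70:
  Diana (score=59) -> no
  Sam (score=79) -> YES
  Olivia (score=96) -> YES
  Yara (score=95) -> YES
  Quinn (score=81) -> YES


ANSWER: Sam, Olivia, Yara, Quinn


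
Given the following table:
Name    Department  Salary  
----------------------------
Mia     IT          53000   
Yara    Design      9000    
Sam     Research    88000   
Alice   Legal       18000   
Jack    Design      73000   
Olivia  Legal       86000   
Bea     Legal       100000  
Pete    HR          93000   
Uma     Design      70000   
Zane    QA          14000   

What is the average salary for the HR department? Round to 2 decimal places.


HR department members:
  Pete: 93000
Sum = 93000
Count = 1
Average = 93000 / 1 = 93000.00

ANSWER: 93000.00


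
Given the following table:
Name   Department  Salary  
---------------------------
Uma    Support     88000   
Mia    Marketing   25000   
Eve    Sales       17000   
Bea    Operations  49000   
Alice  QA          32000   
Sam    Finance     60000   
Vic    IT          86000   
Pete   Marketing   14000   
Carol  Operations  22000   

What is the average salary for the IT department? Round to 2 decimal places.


IT department members:
  Vic: 86000
Sum = 86000
Count = 1
Average = 86000 / 1 = 86000.00

ANSWER: 86000.00


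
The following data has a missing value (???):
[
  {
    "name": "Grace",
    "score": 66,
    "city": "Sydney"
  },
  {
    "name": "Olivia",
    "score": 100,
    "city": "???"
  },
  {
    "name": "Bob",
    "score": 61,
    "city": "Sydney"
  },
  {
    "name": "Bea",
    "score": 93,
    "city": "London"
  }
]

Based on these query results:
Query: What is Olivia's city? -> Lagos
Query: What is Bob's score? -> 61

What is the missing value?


The missing value is Olivia's city
From query: Olivia's city = Lagos

ANSWER: Lagos


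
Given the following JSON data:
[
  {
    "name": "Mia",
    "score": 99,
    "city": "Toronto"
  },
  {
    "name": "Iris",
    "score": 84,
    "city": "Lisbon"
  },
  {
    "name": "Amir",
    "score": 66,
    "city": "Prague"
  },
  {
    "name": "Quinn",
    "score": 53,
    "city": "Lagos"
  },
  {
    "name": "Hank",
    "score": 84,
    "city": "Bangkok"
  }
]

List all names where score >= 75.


Filtering records where score >= 75:
  Mia (score=99) -> YES
  Iris (score=84) -> YES
  Amir (score=66) -> no
  Quinn (score=53) -> no
  Hank (score=84) -> YES


ANSWER: Mia, Iris, Hank


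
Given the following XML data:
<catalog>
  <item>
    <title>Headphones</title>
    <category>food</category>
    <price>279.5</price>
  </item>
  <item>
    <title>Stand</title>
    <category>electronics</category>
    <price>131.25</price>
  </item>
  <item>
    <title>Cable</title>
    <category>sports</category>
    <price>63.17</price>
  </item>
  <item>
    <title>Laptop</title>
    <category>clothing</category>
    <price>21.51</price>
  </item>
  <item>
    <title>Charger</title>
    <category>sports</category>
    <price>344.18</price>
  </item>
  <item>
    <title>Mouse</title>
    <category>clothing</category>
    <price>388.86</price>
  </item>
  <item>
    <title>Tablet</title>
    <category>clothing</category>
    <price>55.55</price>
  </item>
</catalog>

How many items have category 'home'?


Scanning <item> elements for <category>home</category>:
Count: 0

ANSWER: 0


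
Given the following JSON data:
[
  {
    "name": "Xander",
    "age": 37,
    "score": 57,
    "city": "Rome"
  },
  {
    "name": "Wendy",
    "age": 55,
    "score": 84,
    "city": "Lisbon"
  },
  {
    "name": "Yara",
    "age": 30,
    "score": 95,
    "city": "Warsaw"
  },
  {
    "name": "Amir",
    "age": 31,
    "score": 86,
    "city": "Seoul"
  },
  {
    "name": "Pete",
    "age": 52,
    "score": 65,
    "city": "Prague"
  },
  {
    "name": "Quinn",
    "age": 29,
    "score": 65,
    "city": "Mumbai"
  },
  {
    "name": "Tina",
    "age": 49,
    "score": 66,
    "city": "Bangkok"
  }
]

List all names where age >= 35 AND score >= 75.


Checking both conditions:
  Xander (age=37, score=57) -> no
  Wendy (age=55, score=84) -> YES
  Yara (age=30, score=95) -> no
  Amir (age=31, score=86) -> no
  Pete (age=52, score=65) -> no
  Quinn (age=29, score=65) -> no
  Tina (age=49, score=66) -> no


ANSWER: Wendy


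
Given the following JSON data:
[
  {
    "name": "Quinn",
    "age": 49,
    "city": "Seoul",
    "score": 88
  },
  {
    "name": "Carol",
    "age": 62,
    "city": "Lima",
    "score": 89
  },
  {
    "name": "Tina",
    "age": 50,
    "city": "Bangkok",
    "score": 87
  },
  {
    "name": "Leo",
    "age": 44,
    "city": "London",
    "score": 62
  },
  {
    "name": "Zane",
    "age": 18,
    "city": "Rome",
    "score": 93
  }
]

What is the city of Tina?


Looking up record where name = Tina
Record index: 2
Field 'city' = Bangkok

ANSWER: Bangkok


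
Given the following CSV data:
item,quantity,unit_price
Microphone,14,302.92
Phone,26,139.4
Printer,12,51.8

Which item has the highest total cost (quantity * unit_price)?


Computing row totals:
  Microphone: 4240.88
  Phone: 3624.4
  Printer: 621.6
Maximum: Microphone (4240.88)

ANSWER: Microphone


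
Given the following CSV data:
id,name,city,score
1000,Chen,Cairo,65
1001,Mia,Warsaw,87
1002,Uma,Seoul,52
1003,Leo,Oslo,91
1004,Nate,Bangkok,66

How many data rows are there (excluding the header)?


Counting rows (excluding header):
Header: id,name,city,score
Data rows: 5

ANSWER: 5


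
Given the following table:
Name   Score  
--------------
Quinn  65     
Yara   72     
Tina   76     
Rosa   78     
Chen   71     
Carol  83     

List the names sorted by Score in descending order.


Sorting by Score (descending):
  Carol: 83
  Rosa: 78
  Tina: 76
  Yara: 72
  Chen: 71
  Quinn: 65


ANSWER: Carol, Rosa, Tina, Yara, Chen, Quinn


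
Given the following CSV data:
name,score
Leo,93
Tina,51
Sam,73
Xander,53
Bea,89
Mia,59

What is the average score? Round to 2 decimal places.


Scores: 93, 51, 73, 53, 89, 59
Sum = 418
Count = 6
Average = 418 / 6 = 69.67

ANSWER: 69.67


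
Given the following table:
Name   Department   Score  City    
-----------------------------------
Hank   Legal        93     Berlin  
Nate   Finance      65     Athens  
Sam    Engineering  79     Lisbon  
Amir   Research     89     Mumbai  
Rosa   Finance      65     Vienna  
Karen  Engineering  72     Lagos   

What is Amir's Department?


Row 4: Amir
Department = Research

ANSWER: Research


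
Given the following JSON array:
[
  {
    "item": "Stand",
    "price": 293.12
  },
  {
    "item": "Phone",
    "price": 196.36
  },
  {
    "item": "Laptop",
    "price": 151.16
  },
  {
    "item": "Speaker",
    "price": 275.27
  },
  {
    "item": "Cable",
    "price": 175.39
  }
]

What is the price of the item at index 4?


Array index 4 -> Cable
price = 175.39

ANSWER: 175.39


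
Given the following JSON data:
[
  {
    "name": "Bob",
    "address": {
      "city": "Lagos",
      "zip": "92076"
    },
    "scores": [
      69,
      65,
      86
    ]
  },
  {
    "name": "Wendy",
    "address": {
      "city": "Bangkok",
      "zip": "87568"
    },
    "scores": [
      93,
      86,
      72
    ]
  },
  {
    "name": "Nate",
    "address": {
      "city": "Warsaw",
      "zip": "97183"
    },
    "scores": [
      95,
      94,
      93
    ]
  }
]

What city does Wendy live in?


Path: records[1].address.city
Value: Bangkok

ANSWER: Bangkok


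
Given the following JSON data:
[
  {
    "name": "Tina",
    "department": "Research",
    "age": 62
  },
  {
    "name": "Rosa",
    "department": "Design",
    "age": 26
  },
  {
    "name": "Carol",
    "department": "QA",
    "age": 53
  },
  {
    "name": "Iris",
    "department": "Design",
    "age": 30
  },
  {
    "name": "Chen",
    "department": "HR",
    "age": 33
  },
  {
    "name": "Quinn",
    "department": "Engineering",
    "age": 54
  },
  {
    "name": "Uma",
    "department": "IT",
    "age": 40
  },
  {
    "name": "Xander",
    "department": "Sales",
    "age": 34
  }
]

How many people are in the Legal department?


Scanning records for department = Legal
  No matches found
Count: 0

ANSWER: 0


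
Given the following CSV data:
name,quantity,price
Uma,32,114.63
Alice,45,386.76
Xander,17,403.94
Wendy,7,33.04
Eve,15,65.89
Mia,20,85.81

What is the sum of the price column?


Values in 'price' column:
  Row 1: 114.63
  Row 2: 386.76
  Row 3: 403.94
  Row 4: 33.04
  Row 5: 65.89
  Row 6: 85.81
Sum = 114.63 + 386.76 + 403.94 + 33.04 + 65.89 + 85.81 = 1090.07

ANSWER: 1090.07


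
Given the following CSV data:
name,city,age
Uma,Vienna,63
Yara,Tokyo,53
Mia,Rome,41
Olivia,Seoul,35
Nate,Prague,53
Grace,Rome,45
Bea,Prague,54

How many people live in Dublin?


Scanning city column for 'Dublin':
Total matches: 0

ANSWER: 0


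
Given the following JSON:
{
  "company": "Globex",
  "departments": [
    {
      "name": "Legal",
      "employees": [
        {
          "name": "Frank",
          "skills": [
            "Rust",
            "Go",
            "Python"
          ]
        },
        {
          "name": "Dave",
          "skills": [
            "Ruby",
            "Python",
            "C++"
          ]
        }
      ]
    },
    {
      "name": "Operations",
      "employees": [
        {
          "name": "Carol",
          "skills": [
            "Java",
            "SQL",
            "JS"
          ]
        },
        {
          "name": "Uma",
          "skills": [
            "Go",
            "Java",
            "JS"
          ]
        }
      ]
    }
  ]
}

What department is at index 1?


Path: departments[1].name
Value: Operations

ANSWER: Operations


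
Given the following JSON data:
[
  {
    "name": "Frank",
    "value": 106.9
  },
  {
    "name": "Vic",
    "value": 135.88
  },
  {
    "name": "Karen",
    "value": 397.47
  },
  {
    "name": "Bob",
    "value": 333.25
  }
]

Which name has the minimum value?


Comparing values:
  Frank: 106.9
  Vic: 135.88
  Karen: 397.47
  Bob: 333.25
Minimum: Frank (106.9)

ANSWER: Frank


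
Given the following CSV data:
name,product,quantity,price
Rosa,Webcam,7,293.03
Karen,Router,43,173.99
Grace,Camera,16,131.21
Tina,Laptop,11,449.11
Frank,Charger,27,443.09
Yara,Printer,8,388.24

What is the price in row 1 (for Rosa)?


Row 1: Rosa
Column 'price' = 293.03

ANSWER: 293.03


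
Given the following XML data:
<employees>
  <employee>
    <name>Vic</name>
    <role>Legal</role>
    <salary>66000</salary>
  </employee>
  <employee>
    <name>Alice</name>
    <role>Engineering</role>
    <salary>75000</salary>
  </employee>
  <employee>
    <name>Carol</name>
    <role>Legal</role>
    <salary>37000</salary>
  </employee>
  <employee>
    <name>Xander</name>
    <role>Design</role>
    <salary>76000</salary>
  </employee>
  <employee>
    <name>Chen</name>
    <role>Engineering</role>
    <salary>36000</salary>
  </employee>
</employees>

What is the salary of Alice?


Searching for <employee> with <name>Alice</name>
Found at position 2
<salary>75000</salary>

ANSWER: 75000


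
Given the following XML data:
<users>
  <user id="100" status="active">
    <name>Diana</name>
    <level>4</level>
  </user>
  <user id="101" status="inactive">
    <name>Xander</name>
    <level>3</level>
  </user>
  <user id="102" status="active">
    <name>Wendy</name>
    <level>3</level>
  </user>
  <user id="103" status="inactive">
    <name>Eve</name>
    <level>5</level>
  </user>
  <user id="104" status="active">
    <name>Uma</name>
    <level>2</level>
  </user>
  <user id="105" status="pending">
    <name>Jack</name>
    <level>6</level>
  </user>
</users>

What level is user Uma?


Finding user: Uma
<level>2</level>

ANSWER: 2


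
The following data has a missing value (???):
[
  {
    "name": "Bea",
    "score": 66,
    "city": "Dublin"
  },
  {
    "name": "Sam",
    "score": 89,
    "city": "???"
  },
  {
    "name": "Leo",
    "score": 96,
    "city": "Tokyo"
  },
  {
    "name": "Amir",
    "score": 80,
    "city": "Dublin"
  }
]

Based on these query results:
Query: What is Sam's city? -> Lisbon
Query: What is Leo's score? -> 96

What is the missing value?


The missing value is Sam's city
From query: Sam's city = Lisbon

ANSWER: Lisbon


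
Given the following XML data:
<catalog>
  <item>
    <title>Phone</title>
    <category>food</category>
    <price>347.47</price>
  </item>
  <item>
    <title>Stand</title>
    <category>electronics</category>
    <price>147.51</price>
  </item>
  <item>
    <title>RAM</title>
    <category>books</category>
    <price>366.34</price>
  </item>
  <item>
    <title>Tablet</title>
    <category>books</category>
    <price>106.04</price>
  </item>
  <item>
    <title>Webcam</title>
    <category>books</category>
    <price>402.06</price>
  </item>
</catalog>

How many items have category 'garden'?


Scanning <item> elements for <category>garden</category>:
Count: 0

ANSWER: 0


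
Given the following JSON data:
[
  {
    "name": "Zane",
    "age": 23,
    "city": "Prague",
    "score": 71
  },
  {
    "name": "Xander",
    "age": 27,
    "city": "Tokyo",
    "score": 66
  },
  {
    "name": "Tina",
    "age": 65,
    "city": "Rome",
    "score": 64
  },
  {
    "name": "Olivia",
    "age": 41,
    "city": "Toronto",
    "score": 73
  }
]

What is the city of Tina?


Looking up record where name = Tina
Record index: 2
Field 'city' = Rome

ANSWER: Rome


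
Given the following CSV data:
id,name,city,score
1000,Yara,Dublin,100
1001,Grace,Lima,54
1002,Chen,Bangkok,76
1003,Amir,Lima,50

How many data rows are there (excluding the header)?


Counting rows (excluding header):
Header: id,name,city,score
Data rows: 4

ANSWER: 4


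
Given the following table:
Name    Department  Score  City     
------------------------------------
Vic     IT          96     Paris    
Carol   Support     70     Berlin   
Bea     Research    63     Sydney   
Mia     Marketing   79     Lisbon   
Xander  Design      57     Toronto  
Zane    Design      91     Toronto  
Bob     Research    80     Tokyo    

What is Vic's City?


Row 1: Vic
City = Paris

ANSWER: Paris


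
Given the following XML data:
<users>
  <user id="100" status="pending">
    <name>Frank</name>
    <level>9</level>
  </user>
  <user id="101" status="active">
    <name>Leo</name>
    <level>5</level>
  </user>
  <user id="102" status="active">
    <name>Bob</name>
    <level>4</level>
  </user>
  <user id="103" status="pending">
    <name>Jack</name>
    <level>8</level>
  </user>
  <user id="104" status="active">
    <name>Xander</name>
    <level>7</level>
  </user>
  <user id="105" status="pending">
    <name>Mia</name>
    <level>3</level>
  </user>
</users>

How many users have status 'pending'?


Counting users with status='pending':
  Frank (id=100) -> MATCH
  Jack (id=103) -> MATCH
  Mia (id=105) -> MATCH
Count: 3

ANSWER: 3
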